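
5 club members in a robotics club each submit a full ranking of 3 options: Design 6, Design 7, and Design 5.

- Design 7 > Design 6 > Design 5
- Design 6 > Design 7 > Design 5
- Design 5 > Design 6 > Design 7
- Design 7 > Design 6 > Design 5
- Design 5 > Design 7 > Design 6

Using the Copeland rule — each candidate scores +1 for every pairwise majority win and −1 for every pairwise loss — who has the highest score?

Design 7

Pairwise results:
  Design 6 vs Design 7: Design 7 wins 3–2.
  Design 6 vs Design 5: Design 6 wins 3–2.
  Design 7 vs Design 5: Design 7 wins 3–2.
Copeland scores (wins − losses):
  Design 6: 1 − 1 = 0
  Design 7: 2 − 0 = 2
  Design 5: 0 − 2 = -2
Design 7 has the best Copeland score.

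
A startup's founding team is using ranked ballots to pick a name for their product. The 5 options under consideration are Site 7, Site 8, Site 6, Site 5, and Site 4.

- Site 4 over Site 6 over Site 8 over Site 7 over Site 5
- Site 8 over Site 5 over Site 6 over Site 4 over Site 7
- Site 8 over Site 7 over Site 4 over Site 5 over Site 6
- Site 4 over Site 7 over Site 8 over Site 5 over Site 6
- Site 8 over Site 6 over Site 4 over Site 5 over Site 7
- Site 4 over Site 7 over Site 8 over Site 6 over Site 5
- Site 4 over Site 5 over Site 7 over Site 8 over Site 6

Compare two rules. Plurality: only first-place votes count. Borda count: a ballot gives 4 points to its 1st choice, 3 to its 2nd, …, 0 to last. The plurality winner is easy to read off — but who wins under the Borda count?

Plurality first-place counts: Site 7 0, Site 8 3, Site 6 0, Site 5 0, Site 4 4 → Site 4.
Borda totals: Site 7 12, Site 8 19, Site 6 9, Site 5 9, Site 4 21 → Site 4.

Site 4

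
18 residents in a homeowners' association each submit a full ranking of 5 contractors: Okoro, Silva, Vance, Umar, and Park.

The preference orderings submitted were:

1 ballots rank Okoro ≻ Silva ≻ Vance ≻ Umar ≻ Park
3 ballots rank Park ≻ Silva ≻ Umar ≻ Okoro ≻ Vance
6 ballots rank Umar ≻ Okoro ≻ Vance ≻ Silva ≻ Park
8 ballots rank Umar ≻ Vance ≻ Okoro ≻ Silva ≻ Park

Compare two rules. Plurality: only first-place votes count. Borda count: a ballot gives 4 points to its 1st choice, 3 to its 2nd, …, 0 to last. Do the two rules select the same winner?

Plurality first-place counts: Okoro 1, Silva 0, Vance 0, Umar 14, Park 3 → Umar.
Borda totals: Okoro 41, Silva 26, Vance 38, Umar 63, Park 12 → Umar.
The two rules agree on Umar.

Yes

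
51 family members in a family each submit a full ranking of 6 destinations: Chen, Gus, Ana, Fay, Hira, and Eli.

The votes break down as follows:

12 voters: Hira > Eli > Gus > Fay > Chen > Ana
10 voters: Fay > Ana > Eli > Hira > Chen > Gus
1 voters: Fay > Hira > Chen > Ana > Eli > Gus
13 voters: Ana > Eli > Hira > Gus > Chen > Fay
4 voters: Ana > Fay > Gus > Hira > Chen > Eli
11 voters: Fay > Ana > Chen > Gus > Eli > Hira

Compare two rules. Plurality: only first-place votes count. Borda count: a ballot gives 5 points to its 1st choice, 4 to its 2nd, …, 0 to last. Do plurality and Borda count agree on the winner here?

No

Plurality first-place counts: Chen 0, Gus 0, Ana 17, Fay 22, Hira 12, Eli 0 → Fay.
Borda totals: Chen 75, Gus 96, Ana 171, Fay 150, Hira 131, Eli 142 → Ana.
The two rules disagree: plurality picks Fay, Borda picks Ana.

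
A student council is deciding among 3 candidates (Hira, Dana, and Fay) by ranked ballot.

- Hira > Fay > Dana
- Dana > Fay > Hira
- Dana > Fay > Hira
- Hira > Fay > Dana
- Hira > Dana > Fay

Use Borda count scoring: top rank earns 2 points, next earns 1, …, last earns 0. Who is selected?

Borda scores:
  Hira: 2 + 0 + 0 + 2 + 2 = 6
  Dana: 0 + 2 + 2 + 0 + 1 = 5
  Fay: 1 + 1 + 1 + 1 + 0 = 4
Hira has the highest total.

Hira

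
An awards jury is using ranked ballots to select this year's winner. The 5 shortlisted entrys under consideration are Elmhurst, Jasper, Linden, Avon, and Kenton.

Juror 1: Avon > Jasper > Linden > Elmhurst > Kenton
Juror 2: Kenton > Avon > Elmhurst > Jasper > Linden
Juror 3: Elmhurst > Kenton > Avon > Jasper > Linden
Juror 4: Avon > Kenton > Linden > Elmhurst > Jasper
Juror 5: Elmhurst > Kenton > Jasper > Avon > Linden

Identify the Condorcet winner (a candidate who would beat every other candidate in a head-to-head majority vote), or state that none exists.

Head-to-head results (5 voters total):
Elmhurst vs Jasper: Elmhurst wins 4–1.
Elmhurst vs Linden: Elmhurst wins 3–2.
Elmhurst vs Avon: Avon wins 3–2.
Elmhurst vs Kenton: Elmhurst wins 3–2.
Jasper vs Linden: Jasper wins 4–1.
Jasper vs Avon: Avon wins 4–1.
Jasper vs Kenton: Kenton wins 4–1.
Linden vs Avon: Avon wins 5–0.
Linden vs Kenton: Kenton wins 4–1.
Avon vs Kenton: Kenton wins 3–2.
No candidate beats all others: Elmhurst beats Kenton beats Avon beats Elmhurst, a majority cycle.

There is no Condorcet winner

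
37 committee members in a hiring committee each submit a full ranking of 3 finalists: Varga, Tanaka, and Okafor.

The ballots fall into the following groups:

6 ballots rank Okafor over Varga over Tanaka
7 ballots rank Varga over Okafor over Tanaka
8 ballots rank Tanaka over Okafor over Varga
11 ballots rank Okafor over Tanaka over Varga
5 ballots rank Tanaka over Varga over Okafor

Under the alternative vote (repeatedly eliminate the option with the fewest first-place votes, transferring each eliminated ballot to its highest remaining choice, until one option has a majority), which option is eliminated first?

Varga

Round 1: Okafor 17, Tanaka 13, Varga 7. Varga has the fewest and is eliminated.
Round 2: Okafor 24, Tanaka 13. Okafor has a majority.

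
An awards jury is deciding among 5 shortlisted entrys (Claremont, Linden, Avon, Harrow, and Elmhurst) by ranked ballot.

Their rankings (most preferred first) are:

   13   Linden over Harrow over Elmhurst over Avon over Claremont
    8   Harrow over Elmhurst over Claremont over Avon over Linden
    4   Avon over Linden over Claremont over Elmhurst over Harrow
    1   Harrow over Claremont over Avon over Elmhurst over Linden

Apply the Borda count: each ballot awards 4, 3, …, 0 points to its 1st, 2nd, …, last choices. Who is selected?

Harrow

Borda scores:
  Claremont: 13·0 + 8·2 + 4·2 + 3 = 27
  Linden: 13·4 + 8·0 + 4·3 + 0 = 64
  Avon: 13·1 + 8·1 + 4·4 + 2 = 39
  Harrow: 13·3 + 8·4 + 4·0 + 4 = 75
  Elmhurst: 13·2 + 8·3 + 4·1 + 1 = 55
Harrow has the highest total.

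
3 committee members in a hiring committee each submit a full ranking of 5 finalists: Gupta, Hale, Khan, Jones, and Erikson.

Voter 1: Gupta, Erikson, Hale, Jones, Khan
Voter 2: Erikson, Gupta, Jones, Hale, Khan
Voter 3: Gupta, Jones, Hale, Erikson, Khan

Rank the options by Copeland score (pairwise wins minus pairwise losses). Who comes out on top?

Pairwise results:
  Gupta vs Hale: Gupta wins 3–0.
  Gupta vs Khan: Gupta wins 3–0.
  Gupta vs Jones: Gupta wins 3–0.
  Gupta vs Erikson: Gupta wins 2–1.
  Hale vs Khan: Hale wins 3–0.
  Hale vs Jones: Jones wins 2–1.
  Hale vs Erikson: Erikson wins 2–1.
  Khan vs Jones: Jones wins 3–0.
  Khan vs Erikson: Erikson wins 3–0.
  Jones vs Erikson: Erikson wins 2–1.
Copeland scores (wins − losses):
  Gupta: 4 − 0 = 4
  Hale: 1 − 3 = -2
  Khan: 0 − 4 = -4
  Jones: 2 − 2 = 0
  Erikson: 3 − 1 = 2
Gupta has the best Copeland score.

Gupta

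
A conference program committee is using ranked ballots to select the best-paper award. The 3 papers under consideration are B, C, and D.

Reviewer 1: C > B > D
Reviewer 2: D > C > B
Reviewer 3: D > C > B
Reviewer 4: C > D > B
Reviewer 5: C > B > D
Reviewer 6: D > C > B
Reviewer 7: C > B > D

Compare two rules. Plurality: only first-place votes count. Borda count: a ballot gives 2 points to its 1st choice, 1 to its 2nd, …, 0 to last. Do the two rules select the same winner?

Plurality first-place counts: B 0, C 4, D 3 → C.
Borda totals: B 3, C 11, D 7 → C.
The two rules agree on C.

Yes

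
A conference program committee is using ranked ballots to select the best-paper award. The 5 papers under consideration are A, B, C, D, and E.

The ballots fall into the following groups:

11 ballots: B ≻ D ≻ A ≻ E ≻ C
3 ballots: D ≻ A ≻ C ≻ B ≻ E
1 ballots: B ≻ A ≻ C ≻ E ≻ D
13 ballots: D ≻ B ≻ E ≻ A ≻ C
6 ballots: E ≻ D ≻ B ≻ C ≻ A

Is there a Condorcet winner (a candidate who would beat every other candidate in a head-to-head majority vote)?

Yes

Head-to-head results (34 voters total):
A vs B: B wins 31–3.
A vs C: A wins 28–6.
A vs D: D wins 33–1.
A vs E: E wins 19–15.
B vs C: B wins 31–3.
B vs D: D wins 22–12.
B vs E: B wins 28–6.
C vs D: D wins 33–1.
C vs E: E wins 30–4.
D vs E: D wins 27–7.
D beats each rival — A (33–1), B (22–12), C (33–1), E (27–7) — so D is the Condorcet winner.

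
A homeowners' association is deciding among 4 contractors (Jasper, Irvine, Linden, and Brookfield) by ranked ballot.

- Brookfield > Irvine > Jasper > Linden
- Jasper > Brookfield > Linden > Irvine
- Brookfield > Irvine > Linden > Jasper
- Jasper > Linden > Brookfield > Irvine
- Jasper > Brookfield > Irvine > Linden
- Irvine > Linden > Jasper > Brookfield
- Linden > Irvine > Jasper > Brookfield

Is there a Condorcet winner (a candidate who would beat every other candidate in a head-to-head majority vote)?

Head-to-head results (7 voters total):
Jasper vs Irvine: Irvine wins 4–3.
Jasper vs Linden: Jasper wins 4–3.
Jasper vs Brookfield: Jasper wins 5–2.
Irvine vs Linden: Irvine wins 4–3.
Irvine vs Brookfield: Brookfield wins 5–2.
Linden vs Brookfield: Brookfield wins 4–3.
No candidate beats all others: Jasper beats Brookfield beats Irvine beats Jasper, a majority cycle.

No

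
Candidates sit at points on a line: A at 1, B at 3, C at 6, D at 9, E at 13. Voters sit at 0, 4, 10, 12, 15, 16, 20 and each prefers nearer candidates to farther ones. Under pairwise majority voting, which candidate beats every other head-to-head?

With single-peaked preferences on a line, the Condorcet winner is the candidate closest to the median voter.
The median voter (position 12) is closest to E at 13.
Check: E vs B — voters closer to E: 5 of 7.

E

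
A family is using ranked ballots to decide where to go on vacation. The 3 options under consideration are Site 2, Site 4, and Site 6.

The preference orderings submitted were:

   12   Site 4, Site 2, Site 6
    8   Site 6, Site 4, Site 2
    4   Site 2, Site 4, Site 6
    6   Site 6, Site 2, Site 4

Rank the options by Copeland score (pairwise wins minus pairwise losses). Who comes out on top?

Pairwise results:
  Site 2 vs Site 4: Site 4 wins 20–10.
  Site 2 vs Site 6: Site 2 wins 16–14.
  Site 4 vs Site 6: Site 4 wins 16–14.
Copeland scores (wins − losses):
  Site 2: 1 − 1 = 0
  Site 4: 2 − 0 = 2
  Site 6: 0 − 2 = -2
Site 4 has the best Copeland score.

Site 4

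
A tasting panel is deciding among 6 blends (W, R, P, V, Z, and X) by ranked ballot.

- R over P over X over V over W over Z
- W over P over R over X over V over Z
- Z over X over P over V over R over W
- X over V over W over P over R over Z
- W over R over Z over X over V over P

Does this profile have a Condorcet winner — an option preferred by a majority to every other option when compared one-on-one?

Head-to-head results (5 voters total):
W vs R: W wins 3–2.
W vs P: W wins 3–2.
W vs V: V wins 3–2.
W vs Z: W wins 4–1.
W vs X: X wins 3–2.
R vs P: P wins 3–2.
R vs V: R wins 3–2.
R vs Z: R wins 4–1.
R vs X: R wins 3–2.
P vs V: P wins 3–2.
P vs Z: P wins 3–2.
P vs X: X wins 3–2.
V vs Z: V wins 3–2.
V vs X: X wins 5–0.
Z vs X: X wins 3–2.
No candidate beats all others: W beats R beats V beats W, a majority cycle.

No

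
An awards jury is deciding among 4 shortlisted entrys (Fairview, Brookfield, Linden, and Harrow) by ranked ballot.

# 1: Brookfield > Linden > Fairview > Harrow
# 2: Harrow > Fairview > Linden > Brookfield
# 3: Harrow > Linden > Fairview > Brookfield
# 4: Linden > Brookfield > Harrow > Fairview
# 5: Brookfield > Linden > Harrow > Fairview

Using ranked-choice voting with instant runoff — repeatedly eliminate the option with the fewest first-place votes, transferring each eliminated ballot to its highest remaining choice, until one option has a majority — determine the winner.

Round 1: Brookfield 2, Harrow 2, Linden 1, Fairview 0. Fairview has the fewest and is eliminated.
Round 2: Brookfield 2, Harrow 2, Linden 1. Linden has the fewest and is eliminated.
Round 3: Brookfield 3, Harrow 2. Brookfield has a majority.

Brookfield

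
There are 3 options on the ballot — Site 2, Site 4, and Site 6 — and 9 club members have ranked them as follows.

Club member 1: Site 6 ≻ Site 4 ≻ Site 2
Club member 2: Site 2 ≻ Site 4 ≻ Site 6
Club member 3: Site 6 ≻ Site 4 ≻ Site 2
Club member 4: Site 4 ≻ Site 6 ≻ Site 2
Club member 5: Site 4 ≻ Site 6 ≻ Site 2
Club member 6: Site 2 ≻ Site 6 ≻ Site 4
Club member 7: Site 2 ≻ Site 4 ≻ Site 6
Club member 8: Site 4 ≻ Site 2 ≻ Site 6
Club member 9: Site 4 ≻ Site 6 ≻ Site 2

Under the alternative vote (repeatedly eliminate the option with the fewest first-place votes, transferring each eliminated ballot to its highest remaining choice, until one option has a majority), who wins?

Site 4

Round 1: Site 4 4, Site 2 3, Site 6 2. Site 6 has the fewest and is eliminated.
Round 2: Site 4 6, Site 2 3. Site 4 has a majority.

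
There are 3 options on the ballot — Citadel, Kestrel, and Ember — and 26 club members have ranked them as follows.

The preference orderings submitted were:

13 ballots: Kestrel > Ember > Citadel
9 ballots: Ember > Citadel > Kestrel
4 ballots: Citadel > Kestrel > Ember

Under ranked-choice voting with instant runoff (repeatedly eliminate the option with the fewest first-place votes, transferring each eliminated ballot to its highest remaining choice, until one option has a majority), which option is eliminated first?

Citadel

Round 1: Kestrel 13, Ember 9, Citadel 4. Citadel has the fewest and is eliminated.
Round 2: Kestrel 17, Ember 9. Kestrel has a majority.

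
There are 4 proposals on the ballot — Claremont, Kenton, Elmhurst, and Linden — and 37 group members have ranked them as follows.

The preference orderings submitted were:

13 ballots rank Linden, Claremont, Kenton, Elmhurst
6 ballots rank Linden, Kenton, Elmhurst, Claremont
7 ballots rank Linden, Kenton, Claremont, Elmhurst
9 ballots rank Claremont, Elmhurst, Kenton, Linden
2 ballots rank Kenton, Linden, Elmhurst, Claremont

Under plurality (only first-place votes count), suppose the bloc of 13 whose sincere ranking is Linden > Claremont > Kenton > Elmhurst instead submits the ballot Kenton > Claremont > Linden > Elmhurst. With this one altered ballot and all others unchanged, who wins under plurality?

Kenton

First-place totals with the altered ballot: Claremont 9, Kenton 15, Elmhurst 0, Linden 13.
The switch changes the winner from Linden to Kenton.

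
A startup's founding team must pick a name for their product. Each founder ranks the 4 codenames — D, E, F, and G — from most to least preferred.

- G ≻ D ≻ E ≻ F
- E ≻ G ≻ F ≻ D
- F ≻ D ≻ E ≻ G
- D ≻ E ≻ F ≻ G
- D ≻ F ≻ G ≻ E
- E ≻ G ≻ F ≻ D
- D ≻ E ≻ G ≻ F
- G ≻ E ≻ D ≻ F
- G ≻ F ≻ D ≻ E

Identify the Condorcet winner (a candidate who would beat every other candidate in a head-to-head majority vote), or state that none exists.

Head-to-head results (9 voters total):
D vs E: D wins 6–3.
D vs F: D wins 5–4.
D vs G: G wins 5–4.
E vs F: E wins 6–3.
E vs G: E wins 5–4.
F vs G: G wins 6–3.
No candidate beats all others: D beats E beats G beats D, a majority cycle.

There is no Condorcet winner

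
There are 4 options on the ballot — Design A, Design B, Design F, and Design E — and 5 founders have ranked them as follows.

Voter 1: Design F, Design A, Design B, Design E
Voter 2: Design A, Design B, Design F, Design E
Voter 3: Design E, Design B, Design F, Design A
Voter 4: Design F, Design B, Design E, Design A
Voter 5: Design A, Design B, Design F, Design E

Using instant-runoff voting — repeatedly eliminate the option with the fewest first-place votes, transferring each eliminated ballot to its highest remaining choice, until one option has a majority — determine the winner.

Round 1: Design A 2, Design F 2, Design E 1, Design B 0. Design B has the fewest and is eliminated.
Round 2: Design A 2, Design F 2, Design E 1. Design E has the fewest and is eliminated.
Round 3: Design F 3, Design A 2. Design F has a majority.

Design F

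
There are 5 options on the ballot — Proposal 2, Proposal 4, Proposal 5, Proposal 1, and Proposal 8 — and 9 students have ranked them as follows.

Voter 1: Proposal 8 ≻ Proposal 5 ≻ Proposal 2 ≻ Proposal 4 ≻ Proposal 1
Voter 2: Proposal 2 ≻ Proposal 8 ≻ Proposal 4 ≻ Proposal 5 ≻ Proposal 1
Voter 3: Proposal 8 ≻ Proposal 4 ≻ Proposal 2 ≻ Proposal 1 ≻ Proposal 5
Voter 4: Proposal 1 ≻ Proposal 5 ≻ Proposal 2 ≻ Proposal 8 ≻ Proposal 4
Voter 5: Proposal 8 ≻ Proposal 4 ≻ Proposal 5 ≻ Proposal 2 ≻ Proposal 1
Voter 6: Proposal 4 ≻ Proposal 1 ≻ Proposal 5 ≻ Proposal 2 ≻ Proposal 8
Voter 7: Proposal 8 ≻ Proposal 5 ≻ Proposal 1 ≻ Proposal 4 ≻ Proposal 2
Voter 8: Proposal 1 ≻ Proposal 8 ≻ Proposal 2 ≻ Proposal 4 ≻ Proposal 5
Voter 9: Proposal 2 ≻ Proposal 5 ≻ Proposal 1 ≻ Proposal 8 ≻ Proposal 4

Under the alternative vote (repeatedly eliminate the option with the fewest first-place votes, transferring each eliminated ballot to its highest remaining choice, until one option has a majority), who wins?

Round 1: Proposal 8 4, Proposal 2 2, Proposal 1 2, Proposal 4 1, Proposal 5 0. Proposal 5 has the fewest and is eliminated.
Round 2: Proposal 8 4, Proposal 2 2, Proposal 1 2, Proposal 4 1. Proposal 4 has the fewest and is eliminated.
Round 3: Proposal 8 4, Proposal 1 3, Proposal 2 2. Proposal 2 has the fewest and is eliminated.
Round 4: Proposal 8 5, Proposal 1 4. Proposal 8 has a majority.

Proposal 8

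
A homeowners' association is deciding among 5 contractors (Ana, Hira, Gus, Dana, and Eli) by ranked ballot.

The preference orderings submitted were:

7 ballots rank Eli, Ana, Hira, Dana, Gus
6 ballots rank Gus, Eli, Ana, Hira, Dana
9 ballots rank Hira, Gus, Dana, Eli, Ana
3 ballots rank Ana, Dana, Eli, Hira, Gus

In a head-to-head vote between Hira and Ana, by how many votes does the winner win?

Ballots ranking Hira above Ana: 9.
Ballots ranking Ana above Hira: 7+6+3 = 16.
Ana wins 16–9, a margin of 7.

7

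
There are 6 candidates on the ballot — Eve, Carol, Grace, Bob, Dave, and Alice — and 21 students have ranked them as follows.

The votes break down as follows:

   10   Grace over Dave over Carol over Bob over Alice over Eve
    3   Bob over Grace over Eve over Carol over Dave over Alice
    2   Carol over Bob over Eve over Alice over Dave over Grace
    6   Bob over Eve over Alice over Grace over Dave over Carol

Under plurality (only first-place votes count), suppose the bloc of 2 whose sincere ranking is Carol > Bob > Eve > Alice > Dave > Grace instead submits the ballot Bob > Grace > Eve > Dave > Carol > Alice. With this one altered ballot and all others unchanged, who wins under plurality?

First-place totals with the altered ballot: Eve 0, Carol 0, Grace 10, Bob 11, Dave 0, Alice 0.
The switch changes the winner from Grace to Bob.

Bob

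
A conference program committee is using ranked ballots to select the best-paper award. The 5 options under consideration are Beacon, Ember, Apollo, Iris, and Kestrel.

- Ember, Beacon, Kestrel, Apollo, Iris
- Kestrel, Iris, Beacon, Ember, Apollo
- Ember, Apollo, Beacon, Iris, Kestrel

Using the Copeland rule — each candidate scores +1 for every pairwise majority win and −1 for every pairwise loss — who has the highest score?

Pairwise results:
  Beacon vs Ember: Ember wins 2–1.
  Beacon vs Apollo: Beacon wins 2–1.
  Beacon vs Iris: Beacon wins 2–1.
  Beacon vs Kestrel: Beacon wins 2–1.
  Ember vs Apollo: Ember wins 3–0.
  Ember vs Iris: Ember wins 2–1.
  Ember vs Kestrel: Ember wins 2–1.
  Apollo vs Iris: Apollo wins 2–1.
  Apollo vs Kestrel: Kestrel wins 2–1.
  Iris vs Kestrel: Kestrel wins 2–1.
Copeland scores (wins − losses):
  Beacon: 3 − 1 = 2
  Ember: 4 − 0 = 4
  Apollo: 1 − 3 = -2
  Iris: 0 − 4 = -4
  Kestrel: 2 − 2 = 0
Ember has the best Copeland score.

Ember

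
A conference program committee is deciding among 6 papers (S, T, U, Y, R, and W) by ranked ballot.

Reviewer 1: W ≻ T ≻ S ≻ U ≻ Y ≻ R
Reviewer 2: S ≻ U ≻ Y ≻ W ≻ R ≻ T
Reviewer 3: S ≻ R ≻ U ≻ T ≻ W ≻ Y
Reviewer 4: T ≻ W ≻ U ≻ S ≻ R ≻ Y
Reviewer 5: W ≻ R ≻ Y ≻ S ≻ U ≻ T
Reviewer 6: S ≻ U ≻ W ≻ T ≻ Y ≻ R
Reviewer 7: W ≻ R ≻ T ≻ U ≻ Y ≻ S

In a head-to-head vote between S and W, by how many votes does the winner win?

Ballots ranking S above W: 3.
Ballots ranking W above S: 4.
W wins 4–3, a margin of 1.

1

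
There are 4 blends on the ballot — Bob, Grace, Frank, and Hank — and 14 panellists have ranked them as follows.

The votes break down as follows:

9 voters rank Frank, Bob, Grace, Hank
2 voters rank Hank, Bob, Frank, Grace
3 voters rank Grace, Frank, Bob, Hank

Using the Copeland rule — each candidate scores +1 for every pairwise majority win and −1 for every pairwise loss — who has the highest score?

Frank

Pairwise results:
  Bob vs Grace: Bob wins 11–3.
  Bob vs Frank: Frank wins 12–2.
  Bob vs Hank: Bob wins 12–2.
  Grace vs Frank: Frank wins 11–3.
  Grace vs Hank: Grace wins 12–2.
  Frank vs Hank: Frank wins 12–2.
Copeland scores (wins − losses):
  Bob: 2 − 1 = 1
  Grace: 1 − 2 = -1
  Frank: 3 − 0 = 3
  Hank: 0 − 3 = -3
Frank has the best Copeland score.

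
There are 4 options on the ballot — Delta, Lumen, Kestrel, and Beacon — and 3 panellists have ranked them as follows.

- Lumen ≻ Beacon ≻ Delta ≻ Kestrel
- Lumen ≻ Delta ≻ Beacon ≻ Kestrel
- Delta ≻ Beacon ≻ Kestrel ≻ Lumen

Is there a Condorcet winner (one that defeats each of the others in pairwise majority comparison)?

Yes

Head-to-head results (3 voters total):
Delta vs Lumen: Lumen wins 2–1.
Delta vs Kestrel: Delta wins 3–0.
Delta vs Beacon: Delta wins 2–1.
Lumen vs Kestrel: Lumen wins 2–1.
Lumen vs Beacon: Lumen wins 2–1.
Kestrel vs Beacon: Beacon wins 3–0.
Lumen beats each rival — Delta (2–1), Kestrel (2–1), Beacon (2–1) — so Lumen is the Condorcet winner.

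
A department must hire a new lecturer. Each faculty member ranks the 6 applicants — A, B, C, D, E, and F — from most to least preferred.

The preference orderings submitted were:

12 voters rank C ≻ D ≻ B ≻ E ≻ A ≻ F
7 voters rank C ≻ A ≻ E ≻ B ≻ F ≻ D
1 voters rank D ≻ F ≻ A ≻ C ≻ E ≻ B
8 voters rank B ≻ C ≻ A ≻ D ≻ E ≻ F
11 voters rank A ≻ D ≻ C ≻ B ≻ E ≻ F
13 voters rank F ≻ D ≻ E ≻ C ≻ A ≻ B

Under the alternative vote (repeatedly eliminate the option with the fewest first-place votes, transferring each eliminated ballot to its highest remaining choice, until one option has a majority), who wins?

C

Round 1: C 19, F 13, A 11, B 8, D 1, E 0. E has the fewest and is eliminated.
Round 2: C 19, F 13, A 11, B 8, D 1. D has the fewest and is eliminated.
Round 3: C 19, F 14, A 11, B 8. B has the fewest and is eliminated.
Round 4: C 27, F 14, A 11. C has a majority.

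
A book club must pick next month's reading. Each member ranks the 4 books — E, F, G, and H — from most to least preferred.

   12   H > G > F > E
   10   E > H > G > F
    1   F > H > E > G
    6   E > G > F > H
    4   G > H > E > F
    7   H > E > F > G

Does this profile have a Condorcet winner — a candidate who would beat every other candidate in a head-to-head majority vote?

Yes

Head-to-head results (40 voters total):
E vs F: E wins 27–13.
E vs G: E wins 24–16.
E vs H: H wins 24–16.
F vs G: G wins 32–8.
F vs H: H wins 33–7.
G vs H: H wins 30–10.
H beats each rival — E (24–16), F (33–7), G (30–10) — so H is the Condorcet winner.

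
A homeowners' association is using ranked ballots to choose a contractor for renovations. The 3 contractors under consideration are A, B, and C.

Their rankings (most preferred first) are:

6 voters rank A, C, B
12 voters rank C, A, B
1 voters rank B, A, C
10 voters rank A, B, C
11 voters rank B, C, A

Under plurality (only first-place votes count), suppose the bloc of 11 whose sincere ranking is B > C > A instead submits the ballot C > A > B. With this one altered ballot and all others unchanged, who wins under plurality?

First-place totals with the altered ballot: A 16, B 1, C 23.
The switch changes the winner from A to C.

C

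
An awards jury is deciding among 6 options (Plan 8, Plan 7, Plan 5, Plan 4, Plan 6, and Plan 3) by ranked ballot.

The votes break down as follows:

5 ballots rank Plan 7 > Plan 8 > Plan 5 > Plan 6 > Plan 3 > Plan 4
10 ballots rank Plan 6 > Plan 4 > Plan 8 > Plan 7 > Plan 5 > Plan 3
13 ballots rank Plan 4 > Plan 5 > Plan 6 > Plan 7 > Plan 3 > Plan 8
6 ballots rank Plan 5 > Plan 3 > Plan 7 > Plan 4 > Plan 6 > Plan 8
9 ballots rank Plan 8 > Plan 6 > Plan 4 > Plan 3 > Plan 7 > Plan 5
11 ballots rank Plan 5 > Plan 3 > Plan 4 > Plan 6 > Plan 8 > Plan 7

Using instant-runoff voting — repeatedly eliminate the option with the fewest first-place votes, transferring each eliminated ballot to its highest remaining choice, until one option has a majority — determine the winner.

Round 1: Plan 5 17, Plan 4 13, Plan 6 10, Plan 8 9, Plan 7 5, Plan 3 0. Plan 3 has the fewest and is eliminated.
Round 2: Plan 5 17, Plan 4 13, Plan 6 10, Plan 8 9, Plan 7 5. Plan 7 has the fewest and is eliminated.
Round 3: Plan 5 17, Plan 8 14, Plan 4 13, Plan 6 10. Plan 6 has the fewest and is eliminated.
Round 4: Plan 4 23, Plan 5 17, Plan 8 14. Plan 8 has the fewest and is eliminated.
Round 5: Plan 4 32, Plan 5 22. Plan 4 has a majority.

Plan 4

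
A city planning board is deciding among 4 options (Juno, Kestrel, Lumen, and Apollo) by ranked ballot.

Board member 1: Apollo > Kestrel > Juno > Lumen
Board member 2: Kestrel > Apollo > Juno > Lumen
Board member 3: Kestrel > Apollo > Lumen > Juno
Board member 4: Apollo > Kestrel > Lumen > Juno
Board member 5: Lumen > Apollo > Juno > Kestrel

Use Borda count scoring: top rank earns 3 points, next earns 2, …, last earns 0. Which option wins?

Borda scores:
  Juno: 1 + 1 + 0 + 0 + 1 = 3
  Kestrel: 2 + 3 + 3 + 2 + 0 = 10
  Lumen: 0 + 0 + 1 + 1 + 3 = 5
  Apollo: 3 + 2 + 2 + 3 + 2 = 12
Apollo has the highest total.

Apollo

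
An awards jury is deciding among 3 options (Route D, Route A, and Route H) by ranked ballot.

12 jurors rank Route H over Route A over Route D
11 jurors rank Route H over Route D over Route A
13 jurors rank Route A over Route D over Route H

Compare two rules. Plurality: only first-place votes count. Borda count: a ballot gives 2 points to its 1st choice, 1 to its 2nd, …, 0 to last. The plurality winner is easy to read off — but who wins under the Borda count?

Plurality first-place counts: Route D 0, Route A 13, Route H 23 → Route H.
Borda totals: Route D 24, Route A 38, Route H 46 → Route H.

Route H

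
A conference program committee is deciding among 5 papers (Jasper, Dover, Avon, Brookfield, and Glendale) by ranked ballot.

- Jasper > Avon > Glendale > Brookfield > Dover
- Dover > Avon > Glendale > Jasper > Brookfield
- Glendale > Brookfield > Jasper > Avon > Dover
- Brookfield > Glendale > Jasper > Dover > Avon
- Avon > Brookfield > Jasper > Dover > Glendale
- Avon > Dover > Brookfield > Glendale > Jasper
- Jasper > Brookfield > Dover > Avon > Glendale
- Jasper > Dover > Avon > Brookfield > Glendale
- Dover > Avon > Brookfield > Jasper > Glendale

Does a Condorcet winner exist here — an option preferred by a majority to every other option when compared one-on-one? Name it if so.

None — there is no Condorcet winner

Head-to-head results (9 voters total):
Jasper vs Dover: Jasper wins 6–3.
Jasper vs Avon: Jasper wins 5–4.
Jasper vs Brookfield: Brookfield wins 5–4.
Jasper vs Glendale: Jasper wins 5–4.
Dover vs Avon: Dover wins 5–4.
Dover vs Brookfield: Brookfield wins 5–4.
Dover vs Glendale: Dover wins 6–3.
Avon vs Brookfield: Avon wins 6–3.
Avon vs Glendale: Avon wins 7–2.
Brookfield vs Glendale: Brookfield wins 6–3.
No candidate beats all others: Jasper beats Avon beats Brookfield beats Jasper, a majority cycle.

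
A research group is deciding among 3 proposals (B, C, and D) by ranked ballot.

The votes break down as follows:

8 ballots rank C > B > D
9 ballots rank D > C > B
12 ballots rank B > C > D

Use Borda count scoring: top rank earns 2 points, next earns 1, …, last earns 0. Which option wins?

Borda scores:
  B: 8·1 + 9·0 + 12·2 = 32
  C: 8·2 + 9·1 + 12·1 = 37
  D: 8·0 + 9·2 + 12·0 = 18
C has the highest total.

C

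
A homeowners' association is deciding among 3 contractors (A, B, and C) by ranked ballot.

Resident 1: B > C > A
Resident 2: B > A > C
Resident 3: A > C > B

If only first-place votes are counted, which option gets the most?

First-place vote totals:
  A: 1
  B: 2
  C: 0
B has the most first-place votes.

B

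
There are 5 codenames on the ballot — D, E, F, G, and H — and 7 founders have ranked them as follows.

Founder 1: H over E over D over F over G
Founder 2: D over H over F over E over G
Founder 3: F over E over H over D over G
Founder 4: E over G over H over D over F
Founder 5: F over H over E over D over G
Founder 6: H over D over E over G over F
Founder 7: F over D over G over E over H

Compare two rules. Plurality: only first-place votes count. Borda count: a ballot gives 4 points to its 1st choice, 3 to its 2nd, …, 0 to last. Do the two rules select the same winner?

No

Plurality first-place counts: D 1, E 1, F 3, G 0, H 2 → F.
Borda totals: D 15, E 16, F 15, G 6, H 18 → H.
The two rules disagree: plurality picks F, Borda picks H.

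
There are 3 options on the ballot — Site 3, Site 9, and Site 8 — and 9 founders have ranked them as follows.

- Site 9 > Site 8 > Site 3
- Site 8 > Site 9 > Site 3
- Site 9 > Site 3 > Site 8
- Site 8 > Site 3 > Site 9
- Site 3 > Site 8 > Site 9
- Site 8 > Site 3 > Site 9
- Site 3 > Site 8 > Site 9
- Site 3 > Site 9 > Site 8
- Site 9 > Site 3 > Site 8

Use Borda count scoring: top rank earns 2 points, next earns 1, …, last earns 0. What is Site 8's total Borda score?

Borda scores:
  Site 3: 0 + 0 + 1 + 1 + 2 + 1 + 2 + 2 + 1 = 10
  Site 9: 2 + 1 + 2 + 0 + 0 + 0 + 0 + 1 + 2 = 8
  Site 8: 1 + 2 + 0 + 2 + 1 + 2 + 1 + 0 + 0 = 9

9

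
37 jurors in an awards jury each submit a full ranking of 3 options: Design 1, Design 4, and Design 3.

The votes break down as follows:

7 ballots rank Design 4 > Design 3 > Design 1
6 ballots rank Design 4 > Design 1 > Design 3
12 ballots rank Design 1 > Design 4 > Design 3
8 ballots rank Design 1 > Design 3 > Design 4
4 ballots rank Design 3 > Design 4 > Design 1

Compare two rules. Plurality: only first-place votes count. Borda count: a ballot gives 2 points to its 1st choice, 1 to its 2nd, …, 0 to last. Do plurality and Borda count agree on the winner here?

Plurality first-place counts: Design 1 20, Design 4 13, Design 3 4 → Design 1.
Borda totals: Design 1 46, Design 4 42, Design 3 23 → Design 1.
The two rules agree on Design 1.

Yes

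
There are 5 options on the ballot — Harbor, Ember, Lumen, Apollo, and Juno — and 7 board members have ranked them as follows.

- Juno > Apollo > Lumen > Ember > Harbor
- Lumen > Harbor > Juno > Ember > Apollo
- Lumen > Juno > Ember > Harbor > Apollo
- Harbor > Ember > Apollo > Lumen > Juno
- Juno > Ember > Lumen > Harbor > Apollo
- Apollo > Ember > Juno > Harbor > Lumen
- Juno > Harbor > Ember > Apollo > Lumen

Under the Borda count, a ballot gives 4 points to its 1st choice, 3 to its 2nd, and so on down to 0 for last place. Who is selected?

Juno

Borda scores:
  Harbor: 0 + 3 + 1 + 4 + 1 + 1 + 3 = 13
  Ember: 1 + 1 + 2 + 3 + 3 + 3 + 2 = 15
  Lumen: 2 + 4 + 4 + 1 + 2 + 0 + 0 = 13
  Apollo: 3 + 0 + 0 + 2 + 0 + 4 + 1 = 10
  Juno: 4 + 2 + 3 + 0 + 4 + 2 + 4 = 19
Juno has the highest total.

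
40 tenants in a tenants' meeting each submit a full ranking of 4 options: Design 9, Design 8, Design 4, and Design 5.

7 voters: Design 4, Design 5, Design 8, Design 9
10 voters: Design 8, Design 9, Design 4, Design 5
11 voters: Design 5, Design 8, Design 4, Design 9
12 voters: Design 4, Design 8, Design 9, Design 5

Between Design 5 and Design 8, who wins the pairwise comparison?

Ballots ranking Design 5 above Design 8: 7+11 = 18.
Ballots ranking Design 8 above Design 5: 10+12 = 22.
Design 8 wins the head-to-head, 22–18.

Design 8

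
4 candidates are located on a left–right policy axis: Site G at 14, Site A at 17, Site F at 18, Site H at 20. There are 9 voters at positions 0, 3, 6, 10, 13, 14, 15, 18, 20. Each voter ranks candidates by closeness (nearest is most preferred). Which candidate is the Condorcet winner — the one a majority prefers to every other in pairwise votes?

With single-peaked preferences on a line, the Condorcet winner is the candidate closest to the median voter.
The median voter (position 13) is closest to Site G at 14.
Check: Site G vs Site F — voters closer to Site G: 7 of 9.

Site G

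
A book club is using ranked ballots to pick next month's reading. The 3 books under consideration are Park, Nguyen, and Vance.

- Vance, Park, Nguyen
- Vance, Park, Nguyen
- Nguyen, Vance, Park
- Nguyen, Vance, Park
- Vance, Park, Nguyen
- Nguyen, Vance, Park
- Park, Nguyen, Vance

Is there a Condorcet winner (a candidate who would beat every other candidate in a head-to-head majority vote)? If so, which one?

Head-to-head results (7 voters total):
Park vs Nguyen: Park wins 4–3.
Park vs Vance: Vance wins 6–1.
Nguyen vs Vance: Nguyen wins 4–3.
No candidate beats all others: Park beats Nguyen beats Vance beats Park, a majority cycle.

None — there is no Condorcet winner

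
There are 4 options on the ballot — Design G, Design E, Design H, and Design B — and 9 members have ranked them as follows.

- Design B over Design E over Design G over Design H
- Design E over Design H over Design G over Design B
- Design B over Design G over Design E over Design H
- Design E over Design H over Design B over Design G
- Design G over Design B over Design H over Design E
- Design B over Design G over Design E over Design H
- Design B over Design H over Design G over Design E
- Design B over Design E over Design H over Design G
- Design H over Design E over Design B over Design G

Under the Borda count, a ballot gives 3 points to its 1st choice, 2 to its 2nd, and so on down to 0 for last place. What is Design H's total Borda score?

11

Borda scores:
  Design G: 1 + 1 + 2 + 0 + 3 + 2 + 1 + 0 + 0 = 10
  Design E: 2 + 3 + 1 + 3 + 0 + 1 + 0 + 2 + 2 = 14
  Design H: 0 + 2 + 0 + 2 + 1 + 0 + 2 + 1 + 3 = 11
  Design B: 3 + 0 + 3 + 1 + 2 + 3 + 3 + 3 + 1 = 19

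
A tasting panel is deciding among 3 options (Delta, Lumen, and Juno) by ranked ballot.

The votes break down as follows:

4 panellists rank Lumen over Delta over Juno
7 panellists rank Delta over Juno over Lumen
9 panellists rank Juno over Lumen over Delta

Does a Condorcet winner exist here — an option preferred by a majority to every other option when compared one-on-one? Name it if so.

No Condorcet winner

Head-to-head results (20 voters total):
Delta vs Lumen: Lumen wins 13–7.
Delta vs Juno: Delta wins 11–9.
Lumen vs Juno: Juno wins 16–4.
No candidate beats all others: Delta beats Juno beats Lumen beats Delta, a majority cycle.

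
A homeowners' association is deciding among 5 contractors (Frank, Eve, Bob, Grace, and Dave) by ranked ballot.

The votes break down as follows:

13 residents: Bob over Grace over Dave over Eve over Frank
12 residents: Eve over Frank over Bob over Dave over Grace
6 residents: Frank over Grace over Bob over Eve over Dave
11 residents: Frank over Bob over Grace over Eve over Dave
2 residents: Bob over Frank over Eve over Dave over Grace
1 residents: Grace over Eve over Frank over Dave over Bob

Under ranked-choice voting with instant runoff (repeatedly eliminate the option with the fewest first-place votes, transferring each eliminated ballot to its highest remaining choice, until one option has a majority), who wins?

Frank

Round 1: Frank 17, Bob 15, Eve 12, Grace 1, Dave 0. Dave has the fewest and is eliminated.
Round 2: Frank 17, Bob 15, Eve 12, Grace 1. Grace has the fewest and is eliminated.
Round 3: Frank 17, Bob 15, Eve 13. Eve has the fewest and is eliminated.
Round 4: Frank 30, Bob 15. Frank has a majority.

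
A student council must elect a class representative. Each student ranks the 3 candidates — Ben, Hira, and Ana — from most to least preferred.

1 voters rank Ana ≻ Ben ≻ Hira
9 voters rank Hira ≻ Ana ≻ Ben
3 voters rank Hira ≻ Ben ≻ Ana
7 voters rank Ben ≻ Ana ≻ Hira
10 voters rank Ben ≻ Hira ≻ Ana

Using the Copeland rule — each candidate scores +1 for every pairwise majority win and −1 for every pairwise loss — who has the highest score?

Ben

Pairwise results:
  Ben vs Hira: Ben wins 18–12.
  Ben vs Ana: Ben wins 20–10.
  Hira vs Ana: Hira wins 22–8.
Copeland scores (wins − losses):
  Ben: 2 − 0 = 2
  Hira: 1 − 1 = 0
  Ana: 0 − 2 = -2
Ben has the best Copeland score.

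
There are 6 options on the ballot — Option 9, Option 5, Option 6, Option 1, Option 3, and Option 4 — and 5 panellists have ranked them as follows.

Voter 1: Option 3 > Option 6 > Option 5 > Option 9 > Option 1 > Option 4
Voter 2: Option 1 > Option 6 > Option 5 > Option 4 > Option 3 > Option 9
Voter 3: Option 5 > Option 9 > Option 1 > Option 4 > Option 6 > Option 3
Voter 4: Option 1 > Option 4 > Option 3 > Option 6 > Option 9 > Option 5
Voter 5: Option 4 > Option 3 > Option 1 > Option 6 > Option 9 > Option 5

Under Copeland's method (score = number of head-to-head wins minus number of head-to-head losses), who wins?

Pairwise results:
  Option 9 vs Option 5: Option 5 wins 3–2.
  Option 9 vs Option 6: Option 6 wins 4–1.
  Option 9 vs Option 1: Option 1 wins 3–2.
  Option 9 vs Option 3: Option 3 wins 4–1.
  Option 9 vs Option 4: Option 4 wins 3–2.
  Option 5 vs Option 6: Option 6 wins 4–1.
  Option 5 vs Option 1: Option 1 wins 3–2.
  Option 5 vs Option 3: Option 3 wins 3–2.
  Option 5 vs Option 4: Option 5 wins 3–2.
  Option 6 vs Option 1: Option 1 wins 4–1.
  Option 6 vs Option 3: Option 3 wins 3–2.
  Option 6 vs Option 4: Option 4 wins 3–2.
  Option 1 vs Option 3: Option 1 wins 3–2.
  Option 1 vs Option 4: Option 1 wins 4–1.
  Option 3 vs Option 4: Option 4 wins 4–1.
Copeland scores (wins − losses):
  Option 9: 0 − 5 = -5
  Option 5: 2 − 3 = -1
  Option 6: 2 − 3 = -1
  Option 1: 5 − 0 = 5
  Option 3: 3 − 2 = 1
  Option 4: 3 − 2 = 1
Option 1 has the best Copeland score.

Option 1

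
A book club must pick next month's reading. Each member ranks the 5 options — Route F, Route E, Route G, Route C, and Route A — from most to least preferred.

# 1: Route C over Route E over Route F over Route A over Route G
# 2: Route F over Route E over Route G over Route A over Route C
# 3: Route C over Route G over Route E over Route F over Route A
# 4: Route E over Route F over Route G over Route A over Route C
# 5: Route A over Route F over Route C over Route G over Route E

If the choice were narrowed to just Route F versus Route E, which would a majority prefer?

Ballots ranking Route F above Route E: 2.
Ballots ranking Route E above Route F: 3.
Route E wins the head-to-head, 3–2.

Route E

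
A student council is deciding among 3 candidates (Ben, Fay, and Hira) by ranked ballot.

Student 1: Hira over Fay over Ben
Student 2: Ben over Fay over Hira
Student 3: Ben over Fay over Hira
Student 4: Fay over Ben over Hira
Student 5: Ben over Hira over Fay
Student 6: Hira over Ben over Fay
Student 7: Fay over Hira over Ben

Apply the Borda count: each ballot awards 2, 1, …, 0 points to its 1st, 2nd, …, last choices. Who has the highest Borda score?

Borda scores:
  Ben: 0 + 2 + 2 + 1 + 2 + 1 + 0 = 8
  Fay: 1 + 1 + 1 + 2 + 0 + 0 + 2 = 7
  Hira: 2 + 0 + 0 + 0 + 1 + 2 + 1 = 6
Ben has the highest total.

Ben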